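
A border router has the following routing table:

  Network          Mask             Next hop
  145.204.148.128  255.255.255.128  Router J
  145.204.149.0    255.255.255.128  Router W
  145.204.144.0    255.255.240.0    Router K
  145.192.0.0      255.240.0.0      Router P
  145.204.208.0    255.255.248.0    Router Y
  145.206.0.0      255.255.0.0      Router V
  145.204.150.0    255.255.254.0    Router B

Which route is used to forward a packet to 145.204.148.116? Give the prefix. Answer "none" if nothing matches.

Entries matching 145.204.148.116:
  145.192.0.0/12 (145.192.0.0 - 145.207.255.255)
  145.204.144.0/20 (145.204.144.0 - 145.204.159.255)
Most specific is 145.204.144.0/20.

145.204.144.0/20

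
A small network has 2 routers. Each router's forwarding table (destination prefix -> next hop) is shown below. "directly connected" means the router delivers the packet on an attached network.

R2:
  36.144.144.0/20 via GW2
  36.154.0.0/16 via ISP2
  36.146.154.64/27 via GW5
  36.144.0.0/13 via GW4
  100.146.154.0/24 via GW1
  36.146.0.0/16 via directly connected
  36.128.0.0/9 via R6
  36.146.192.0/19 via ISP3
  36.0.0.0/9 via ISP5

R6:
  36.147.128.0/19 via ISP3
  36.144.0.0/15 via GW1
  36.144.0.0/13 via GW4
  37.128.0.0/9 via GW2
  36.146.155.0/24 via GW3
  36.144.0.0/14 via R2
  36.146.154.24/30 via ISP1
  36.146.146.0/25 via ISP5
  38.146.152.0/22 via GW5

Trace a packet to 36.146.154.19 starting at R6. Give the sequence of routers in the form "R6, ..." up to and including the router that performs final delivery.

At R6: longest match for 36.146.154.19 is 36.144.0.0/14 -> R2
At R2: longest match for 36.146.154.19 is 36.146.0.0/16 -> directly connected

R6, R2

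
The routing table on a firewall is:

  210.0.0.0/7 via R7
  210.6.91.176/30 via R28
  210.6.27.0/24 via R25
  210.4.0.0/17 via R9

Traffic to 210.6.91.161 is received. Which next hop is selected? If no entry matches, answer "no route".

R7

Routes whose prefix contains 210.6.91.161:
  210.0.0.0/7 (210.0.0.0 - 211.255.255.255) -> R7
More-specific entries that do NOT match:
  210.6.91.176/30 (210.6.91.176 - 210.6.91.179) does not contain 210.6.91.161
  210.6.27.0/24 (210.6.27.0 - 210.6.27.255) does not contain 210.6.91.161
  210.4.0.0/17 (210.4.0.0 - 210.4.127.255) does not contain 210.6.91.161
Longest matching prefix is /7 -> next hop R7.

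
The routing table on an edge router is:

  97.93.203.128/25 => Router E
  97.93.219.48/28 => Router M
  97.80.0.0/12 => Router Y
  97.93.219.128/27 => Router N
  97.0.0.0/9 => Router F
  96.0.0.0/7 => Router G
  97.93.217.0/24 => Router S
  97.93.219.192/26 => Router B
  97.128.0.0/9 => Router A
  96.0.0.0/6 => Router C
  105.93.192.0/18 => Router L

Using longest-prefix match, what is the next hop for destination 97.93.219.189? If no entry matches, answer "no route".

Router Y

Routes whose prefix contains 97.93.219.189:
  96.0.0.0/6 (96.0.0.0 - 99.255.255.255) -> Router C
  96.0.0.0/7 (96.0.0.0 - 97.255.255.255) -> Router G
  97.0.0.0/9 (97.0.0.0 - 97.127.255.255) -> Router F
  97.80.0.0/12 (97.80.0.0 - 97.95.255.255) -> Router Y
More-specific entries that do NOT match:
  97.93.219.48/28 (97.93.219.48 - 97.93.219.63) does not contain 97.93.219.189
  97.93.219.128/27 (97.93.219.128 - 97.93.219.159) does not contain 97.93.219.189
  97.93.219.192/26 (97.93.219.192 - 97.93.219.255) does not contain 97.93.219.189
  97.93.203.128/25 (97.93.203.128 - 97.93.203.255) does not contain 97.93.219.189
  97.93.217.0/24 (97.93.217.0 - 97.93.217.255) does not contain 97.93.219.189
  105.93.192.0/18 (105.93.192.0 - 105.93.255.255) does not contain 97.93.219.189
Longest matching prefix is /12 -> next hop Router Y.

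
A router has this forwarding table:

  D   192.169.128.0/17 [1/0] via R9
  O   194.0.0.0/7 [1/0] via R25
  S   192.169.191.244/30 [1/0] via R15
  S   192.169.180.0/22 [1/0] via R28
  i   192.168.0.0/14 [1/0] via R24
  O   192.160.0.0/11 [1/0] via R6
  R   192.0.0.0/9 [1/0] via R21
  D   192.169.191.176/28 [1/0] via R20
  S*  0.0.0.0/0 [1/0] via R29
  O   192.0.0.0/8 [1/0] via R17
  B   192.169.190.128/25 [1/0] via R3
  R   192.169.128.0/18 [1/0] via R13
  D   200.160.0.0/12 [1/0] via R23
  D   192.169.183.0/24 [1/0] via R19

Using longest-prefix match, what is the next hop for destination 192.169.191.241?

Routes whose prefix contains 192.169.191.241:
  0.0.0.0/0 (default, matches everything) -> R29
  192.0.0.0/8 (192.0.0.0 - 192.255.255.255) -> R17
  192.160.0.0/11 (192.160.0.0 - 192.191.255.255) -> R6
  192.168.0.0/14 (192.168.0.0 - 192.171.255.255) -> R24
  192.169.128.0/17 (192.169.128.0 - 192.169.255.255) -> R9
  192.169.128.0/18 (192.169.128.0 - 192.169.191.255) -> R13
More-specific entries that do NOT match:
  192.169.191.244/30 (192.169.191.244 - 192.169.191.247) does not contain 192.169.191.241
  192.169.191.176/28 (192.169.191.176 - 192.169.191.191) does not contain 192.169.191.241
  192.169.190.128/25 (192.169.190.128 - 192.169.190.255) does not contain 192.169.191.241
  192.169.183.0/24 (192.169.183.0 - 192.169.183.255) does not contain 192.169.191.241
  192.169.180.0/22 (192.169.180.0 - 192.169.183.255) does not contain 192.169.191.241
Longest matching prefix is /18 -> next hop R13.

R13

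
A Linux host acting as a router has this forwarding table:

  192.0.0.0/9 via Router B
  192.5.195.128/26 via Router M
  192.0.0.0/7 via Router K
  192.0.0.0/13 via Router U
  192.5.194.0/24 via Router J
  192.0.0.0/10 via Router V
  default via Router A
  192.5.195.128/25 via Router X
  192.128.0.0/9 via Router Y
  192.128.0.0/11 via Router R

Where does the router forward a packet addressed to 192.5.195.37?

Router U

Routes whose prefix contains 192.5.195.37:
  0.0.0.0/0 (default, matches everything) -> Router A
  192.0.0.0/7 (192.0.0.0 - 193.255.255.255) -> Router K
  192.0.0.0/9 (192.0.0.0 - 192.127.255.255) -> Router B
  192.0.0.0/10 (192.0.0.0 - 192.63.255.255) -> Router V
  192.0.0.0/13 (192.0.0.0 - 192.7.255.255) -> Router U
More-specific entries that do NOT match:
  192.5.195.128/26 (192.5.195.128 - 192.5.195.191) does not contain 192.5.195.37
  192.5.195.128/25 (192.5.195.128 - 192.5.195.255) does not contain 192.5.195.37
  192.5.194.0/24 (192.5.194.0 - 192.5.194.255) does not contain 192.5.195.37
Longest matching prefix is /13 -> next hop Router U.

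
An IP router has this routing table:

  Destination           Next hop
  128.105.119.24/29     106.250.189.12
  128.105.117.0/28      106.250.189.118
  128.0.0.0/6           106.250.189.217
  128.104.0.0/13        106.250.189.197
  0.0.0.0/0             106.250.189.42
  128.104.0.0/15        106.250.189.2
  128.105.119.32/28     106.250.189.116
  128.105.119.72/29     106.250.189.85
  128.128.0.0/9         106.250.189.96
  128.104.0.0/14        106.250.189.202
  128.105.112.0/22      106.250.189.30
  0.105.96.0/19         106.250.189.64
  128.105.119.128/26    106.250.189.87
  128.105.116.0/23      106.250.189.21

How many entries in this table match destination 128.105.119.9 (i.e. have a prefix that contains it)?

Prefixes containing 128.105.119.9:
  0.0.0.0/0 (default, matches everything)
  128.0.0.0/6 (128.0.0.0 - 131.255.255.255)
  128.104.0.0/13 (128.104.0.0 - 128.111.255.255)
  128.104.0.0/14 (128.104.0.0 - 128.107.255.255)
  128.104.0.0/15 (128.104.0.0 - 128.105.255.255)
Total matching entries: 5.

5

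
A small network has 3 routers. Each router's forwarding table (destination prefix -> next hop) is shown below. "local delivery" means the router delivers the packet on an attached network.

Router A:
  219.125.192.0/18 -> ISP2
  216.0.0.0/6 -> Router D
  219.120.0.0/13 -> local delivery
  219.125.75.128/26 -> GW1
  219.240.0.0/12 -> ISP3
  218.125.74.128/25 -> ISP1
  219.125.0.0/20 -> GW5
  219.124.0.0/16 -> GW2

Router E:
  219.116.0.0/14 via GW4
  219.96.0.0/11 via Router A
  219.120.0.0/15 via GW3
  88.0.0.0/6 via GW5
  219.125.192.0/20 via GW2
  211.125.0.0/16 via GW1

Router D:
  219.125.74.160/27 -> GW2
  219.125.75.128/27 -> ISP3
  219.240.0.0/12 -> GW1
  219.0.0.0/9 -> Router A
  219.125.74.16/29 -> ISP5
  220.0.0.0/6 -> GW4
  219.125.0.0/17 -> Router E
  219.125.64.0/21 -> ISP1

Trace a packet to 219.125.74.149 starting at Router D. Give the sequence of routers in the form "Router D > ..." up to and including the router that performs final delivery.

Router D > Router E > Router A

At Router D: longest match for 219.125.74.149 is 219.125.0.0/17 -> Router E
At Router E: longest match for 219.125.74.149 is 219.96.0.0/11 -> Router A
At Router A: longest match for 219.125.74.149 is 219.120.0.0/13 -> local delivery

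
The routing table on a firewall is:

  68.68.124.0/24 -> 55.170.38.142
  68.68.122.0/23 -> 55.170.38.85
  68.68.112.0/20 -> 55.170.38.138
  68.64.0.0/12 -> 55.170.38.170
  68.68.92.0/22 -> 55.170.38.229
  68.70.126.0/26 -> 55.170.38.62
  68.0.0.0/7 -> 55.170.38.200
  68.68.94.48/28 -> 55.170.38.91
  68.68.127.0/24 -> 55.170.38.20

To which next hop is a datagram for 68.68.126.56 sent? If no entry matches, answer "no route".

Routes whose prefix contains 68.68.126.56:
  68.0.0.0/7 (68.0.0.0 - 69.255.255.255) -> 55.170.38.200
  68.64.0.0/12 (68.64.0.0 - 68.79.255.255) -> 55.170.38.170
  68.68.112.0/20 (68.68.112.0 - 68.68.127.255) -> 55.170.38.138
More-specific entries that do NOT match:
  68.68.94.48/28 (68.68.94.48 - 68.68.94.63) does not contain 68.68.126.56
  68.70.126.0/26 (68.70.126.0 - 68.70.126.63) does not contain 68.68.126.56
  68.68.124.0/24 (68.68.124.0 - 68.68.124.255) does not contain 68.68.126.56
  68.68.127.0/24 (68.68.127.0 - 68.68.127.255) does not contain 68.68.126.56
  68.68.122.0/23 (68.68.122.0 - 68.68.123.255) does not contain 68.68.126.56
  68.68.92.0/22 (68.68.92.0 - 68.68.95.255) does not contain 68.68.126.56
Longest matching prefix is /20 -> next hop 55.170.38.138.

55.170.38.138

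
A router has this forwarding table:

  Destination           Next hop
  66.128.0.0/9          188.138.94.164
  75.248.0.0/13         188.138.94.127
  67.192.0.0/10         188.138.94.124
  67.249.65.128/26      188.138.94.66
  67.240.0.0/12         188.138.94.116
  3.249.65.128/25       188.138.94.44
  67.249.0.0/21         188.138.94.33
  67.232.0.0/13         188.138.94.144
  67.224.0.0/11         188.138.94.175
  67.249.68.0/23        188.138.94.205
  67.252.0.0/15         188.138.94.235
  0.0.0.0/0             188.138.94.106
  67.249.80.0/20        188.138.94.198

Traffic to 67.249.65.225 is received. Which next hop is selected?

Routes whose prefix contains 67.249.65.225:
  0.0.0.0/0 (default, matches everything) -> 188.138.94.106
  67.192.0.0/10 (67.192.0.0 - 67.255.255.255) -> 188.138.94.124
  67.224.0.0/11 (67.224.0.0 - 67.255.255.255) -> 188.138.94.175
  67.240.0.0/12 (67.240.0.0 - 67.255.255.255) -> 188.138.94.116
More-specific entries that do NOT match:
  67.249.65.128/26 (67.249.65.128 - 67.249.65.191) does not contain 67.249.65.225
  3.249.65.128/25 (3.249.65.128 - 3.249.65.255) does not contain 67.249.65.225
  67.249.68.0/23 (67.249.68.0 - 67.249.69.255) does not contain 67.249.65.225
  67.249.0.0/21 (67.249.0.0 - 67.249.7.255) does not contain 67.249.65.225
  67.249.80.0/20 (67.249.80.0 - 67.249.95.255) does not contain 67.249.65.225
  67.252.0.0/15 (67.252.0.0 - 67.253.255.255) does not contain 67.249.65.225
  75.248.0.0/13 (75.248.0.0 - 75.255.255.255) does not contain 67.249.65.225
  67.232.0.0/13 (67.232.0.0 - 67.239.255.255) does not contain 67.249.65.225
Longest matching prefix is /12 -> next hop 188.138.94.116.

188.138.94.116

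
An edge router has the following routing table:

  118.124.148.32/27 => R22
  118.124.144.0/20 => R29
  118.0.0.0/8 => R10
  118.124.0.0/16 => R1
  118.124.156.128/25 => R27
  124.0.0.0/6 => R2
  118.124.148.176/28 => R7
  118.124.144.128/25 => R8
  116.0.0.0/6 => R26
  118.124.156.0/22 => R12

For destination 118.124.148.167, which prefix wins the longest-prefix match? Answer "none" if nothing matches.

Entries matching 118.124.148.167:
  116.0.0.0/6 (116.0.0.0 - 119.255.255.255)
  118.0.0.0/8 (118.0.0.0 - 118.255.255.255)
  118.124.0.0/16 (118.124.0.0 - 118.124.255.255)
  118.124.144.0/20 (118.124.144.0 - 118.124.159.255)
Most specific is 118.124.144.0/20.

118.124.144.0/20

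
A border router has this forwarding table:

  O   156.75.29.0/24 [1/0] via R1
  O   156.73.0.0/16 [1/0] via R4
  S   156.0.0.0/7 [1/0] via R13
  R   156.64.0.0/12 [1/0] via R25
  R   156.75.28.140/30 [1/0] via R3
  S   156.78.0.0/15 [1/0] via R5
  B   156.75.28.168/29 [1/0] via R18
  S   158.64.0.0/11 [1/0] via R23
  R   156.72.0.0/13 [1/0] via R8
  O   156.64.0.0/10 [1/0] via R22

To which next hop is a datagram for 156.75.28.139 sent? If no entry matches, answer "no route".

Routes whose prefix contains 156.75.28.139:
  156.0.0.0/7 (156.0.0.0 - 157.255.255.255) -> R13
  156.64.0.0/10 (156.64.0.0 - 156.127.255.255) -> R22
  156.64.0.0/12 (156.64.0.0 - 156.79.255.255) -> R25
  156.72.0.0/13 (156.72.0.0 - 156.79.255.255) -> R8
More-specific entries that do NOT match:
  156.75.28.140/30 (156.75.28.140 - 156.75.28.143) does not contain 156.75.28.139
  156.75.28.168/29 (156.75.28.168 - 156.75.28.175) does not contain 156.75.28.139
  156.75.29.0/24 (156.75.29.0 - 156.75.29.255) does not contain 156.75.28.139
  156.73.0.0/16 (156.73.0.0 - 156.73.255.255) does not contain 156.75.28.139
  156.78.0.0/15 (156.78.0.0 - 156.79.255.255) does not contain 156.75.28.139
Longest matching prefix is /13 -> next hop R8.

R8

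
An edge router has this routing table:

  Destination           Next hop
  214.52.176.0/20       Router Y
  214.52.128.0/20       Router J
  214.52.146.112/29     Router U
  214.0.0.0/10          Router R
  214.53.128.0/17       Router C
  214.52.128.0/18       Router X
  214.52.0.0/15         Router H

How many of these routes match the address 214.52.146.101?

Prefixes containing 214.52.146.101:
  214.0.0.0/10 (214.0.0.0 - 214.63.255.255)
  214.52.0.0/15 (214.52.0.0 - 214.53.255.255)
  214.52.128.0/18 (214.52.128.0 - 214.52.191.255)
Total matching entries: 3.

3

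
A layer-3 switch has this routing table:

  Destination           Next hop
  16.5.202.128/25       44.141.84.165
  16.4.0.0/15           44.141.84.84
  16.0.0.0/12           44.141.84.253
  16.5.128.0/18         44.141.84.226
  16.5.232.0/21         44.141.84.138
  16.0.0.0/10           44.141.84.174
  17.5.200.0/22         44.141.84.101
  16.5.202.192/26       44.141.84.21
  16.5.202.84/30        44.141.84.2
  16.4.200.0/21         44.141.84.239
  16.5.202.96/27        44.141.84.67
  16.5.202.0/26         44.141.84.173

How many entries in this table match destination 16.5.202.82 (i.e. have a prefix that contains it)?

Prefixes containing 16.5.202.82:
  16.0.0.0/10 (16.0.0.0 - 16.63.255.255)
  16.0.0.0/12 (16.0.0.0 - 16.15.255.255)
  16.4.0.0/15 (16.4.0.0 - 16.5.255.255)
Total matching entries: 3.

3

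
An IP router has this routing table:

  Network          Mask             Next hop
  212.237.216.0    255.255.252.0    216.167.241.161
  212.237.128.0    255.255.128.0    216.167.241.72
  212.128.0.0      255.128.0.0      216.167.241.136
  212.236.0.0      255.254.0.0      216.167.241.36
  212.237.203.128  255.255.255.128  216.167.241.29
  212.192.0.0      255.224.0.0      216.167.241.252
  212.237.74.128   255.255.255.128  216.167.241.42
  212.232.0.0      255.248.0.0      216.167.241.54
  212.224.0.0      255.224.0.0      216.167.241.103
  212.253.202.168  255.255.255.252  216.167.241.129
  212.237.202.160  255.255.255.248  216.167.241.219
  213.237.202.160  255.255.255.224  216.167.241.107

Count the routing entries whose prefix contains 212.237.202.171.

Prefixes containing 212.237.202.171:
  212.128.0.0/9 (212.128.0.0 - 212.255.255.255)
  212.224.0.0/11 (212.224.0.0 - 212.255.255.255)
  212.232.0.0/13 (212.232.0.0 - 212.239.255.255)
  212.236.0.0/15 (212.236.0.0 - 212.237.255.255)
  212.237.128.0/17 (212.237.128.0 - 212.237.255.255)
Total matching entries: 5.

5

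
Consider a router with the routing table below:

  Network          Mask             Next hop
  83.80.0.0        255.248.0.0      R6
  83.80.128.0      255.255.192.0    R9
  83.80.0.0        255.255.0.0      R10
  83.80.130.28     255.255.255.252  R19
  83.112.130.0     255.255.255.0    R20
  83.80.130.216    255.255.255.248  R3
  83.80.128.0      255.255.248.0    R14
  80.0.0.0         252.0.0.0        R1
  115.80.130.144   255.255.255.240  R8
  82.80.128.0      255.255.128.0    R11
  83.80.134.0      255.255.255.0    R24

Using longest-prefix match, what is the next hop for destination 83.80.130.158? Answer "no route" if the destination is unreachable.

Routes whose prefix contains 83.80.130.158:
  80.0.0.0/6 (80.0.0.0 - 83.255.255.255) -> R1
  83.80.0.0/13 (83.80.0.0 - 83.87.255.255) -> R6
  83.80.0.0/16 (83.80.0.0 - 83.80.255.255) -> R10
  83.80.128.0/18 (83.80.128.0 - 83.80.191.255) -> R9
  83.80.128.0/21 (83.80.128.0 - 83.80.135.255) -> R14
More-specific entries that do NOT match:
  83.80.130.28/30 (83.80.130.28 - 83.80.130.31) does not contain 83.80.130.158
  83.80.130.216/29 (83.80.130.216 - 83.80.130.223) does not contain 83.80.130.158
  115.80.130.144/28 (115.80.130.144 - 115.80.130.159) does not contain 83.80.130.158
  83.112.130.0/24 (83.112.130.0 - 83.112.130.255) does not contain 83.80.130.158
  83.80.134.0/24 (83.80.134.0 - 83.80.134.255) does not contain 83.80.130.158
Longest matching prefix is /21 -> next hop R14.

R14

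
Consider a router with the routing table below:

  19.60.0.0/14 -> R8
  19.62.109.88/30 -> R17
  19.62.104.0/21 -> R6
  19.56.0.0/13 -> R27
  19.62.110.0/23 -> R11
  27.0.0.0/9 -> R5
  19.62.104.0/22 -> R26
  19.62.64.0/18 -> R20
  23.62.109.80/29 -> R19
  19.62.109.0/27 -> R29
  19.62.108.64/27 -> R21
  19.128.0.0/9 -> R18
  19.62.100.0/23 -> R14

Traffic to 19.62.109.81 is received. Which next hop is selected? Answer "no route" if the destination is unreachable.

Routes whose prefix contains 19.62.109.81:
  19.56.0.0/13 (19.56.0.0 - 19.63.255.255) -> R27
  19.60.0.0/14 (19.60.0.0 - 19.63.255.255) -> R8
  19.62.64.0/18 (19.62.64.0 - 19.62.127.255) -> R20
  19.62.104.0/21 (19.62.104.0 - 19.62.111.255) -> R6
More-specific entries that do NOT match:
  19.62.109.88/30 (19.62.109.88 - 19.62.109.91) does not contain 19.62.109.81
  23.62.109.80/29 (23.62.109.80 - 23.62.109.87) does not contain 19.62.109.81
  19.62.109.0/27 (19.62.109.0 - 19.62.109.31) does not contain 19.62.109.81
  19.62.108.64/27 (19.62.108.64 - 19.62.108.95) does not contain 19.62.109.81
  19.62.110.0/23 (19.62.110.0 - 19.62.111.255) does not contain 19.62.109.81
  19.62.100.0/23 (19.62.100.0 - 19.62.101.255) does not contain 19.62.109.81
  19.62.104.0/22 (19.62.104.0 - 19.62.107.255) does not contain 19.62.109.81
Longest matching prefix is /21 -> next hop R6.

R6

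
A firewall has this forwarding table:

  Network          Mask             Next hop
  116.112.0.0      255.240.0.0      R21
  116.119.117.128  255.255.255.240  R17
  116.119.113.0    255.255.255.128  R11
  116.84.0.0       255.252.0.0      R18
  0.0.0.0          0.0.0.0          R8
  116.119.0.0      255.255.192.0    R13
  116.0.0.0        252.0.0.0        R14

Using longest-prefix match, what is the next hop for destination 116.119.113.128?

Routes whose prefix contains 116.119.113.128:
  0.0.0.0/0 (default, matches everything) -> R8
  116.0.0.0/6 (116.0.0.0 - 119.255.255.255) -> R14
  116.112.0.0/12 (116.112.0.0 - 116.127.255.255) -> R21
More-specific entries that do NOT match:
  116.119.117.128/28 (116.119.117.128 - 116.119.117.143) does not contain 116.119.113.128
  116.119.113.0/25 (116.119.113.0 - 116.119.113.127) does not contain 116.119.113.128
  116.119.0.0/18 (116.119.0.0 - 116.119.63.255) does not contain 116.119.113.128
  116.84.0.0/14 (116.84.0.0 - 116.87.255.255) does not contain 116.119.113.128
Longest matching prefix is /12 -> next hop R21.

R21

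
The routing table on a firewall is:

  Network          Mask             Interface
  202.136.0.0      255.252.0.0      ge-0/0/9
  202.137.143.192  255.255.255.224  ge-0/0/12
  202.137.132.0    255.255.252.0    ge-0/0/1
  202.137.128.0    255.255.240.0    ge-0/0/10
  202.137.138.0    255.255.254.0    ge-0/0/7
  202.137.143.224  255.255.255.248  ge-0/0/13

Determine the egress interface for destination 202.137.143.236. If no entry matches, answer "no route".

Routes whose prefix contains 202.137.143.236:
  202.136.0.0/14 (202.136.0.0 - 202.139.255.255) -> ge-0/0/9
  202.137.128.0/20 (202.137.128.0 - 202.137.143.255) -> ge-0/0/10
More-specific entries that do NOT match:
  202.137.143.224/29 (202.137.143.224 - 202.137.143.231) does not contain 202.137.143.236
  202.137.143.192/27 (202.137.143.192 - 202.137.143.223) does not contain 202.137.143.236
  202.137.138.0/23 (202.137.138.0 - 202.137.139.255) does not contain 202.137.143.236
  202.137.132.0/22 (202.137.132.0 - 202.137.135.255) does not contain 202.137.143.236
Longest matching prefix is /20 -> interface ge-0/0/10.

ge-0/0/10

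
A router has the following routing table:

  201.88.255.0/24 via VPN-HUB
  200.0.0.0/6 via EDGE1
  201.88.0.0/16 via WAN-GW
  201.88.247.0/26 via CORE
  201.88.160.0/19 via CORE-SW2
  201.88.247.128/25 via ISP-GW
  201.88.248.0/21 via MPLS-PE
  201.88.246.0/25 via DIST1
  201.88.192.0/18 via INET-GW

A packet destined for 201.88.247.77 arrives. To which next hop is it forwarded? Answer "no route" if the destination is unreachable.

INET-GW

Routes whose prefix contains 201.88.247.77:
  200.0.0.0/6 (200.0.0.0 - 203.255.255.255) -> EDGE1
  201.88.0.0/16 (201.88.0.0 - 201.88.255.255) -> WAN-GW
  201.88.192.0/18 (201.88.192.0 - 201.88.255.255) -> INET-GW
More-specific entries that do NOT match:
  201.88.247.0/26 (201.88.247.0 - 201.88.247.63) does not contain 201.88.247.77
  201.88.247.128/25 (201.88.247.128 - 201.88.247.255) does not contain 201.88.247.77
  201.88.246.0/25 (201.88.246.0 - 201.88.246.127) does not contain 201.88.247.77
  201.88.255.0/24 (201.88.255.0 - 201.88.255.255) does not contain 201.88.247.77
  201.88.248.0/21 (201.88.248.0 - 201.88.255.255) does not contain 201.88.247.77
  201.88.160.0/19 (201.88.160.0 - 201.88.191.255) does not contain 201.88.247.77
Longest matching prefix is /18 -> next hop INET-GW.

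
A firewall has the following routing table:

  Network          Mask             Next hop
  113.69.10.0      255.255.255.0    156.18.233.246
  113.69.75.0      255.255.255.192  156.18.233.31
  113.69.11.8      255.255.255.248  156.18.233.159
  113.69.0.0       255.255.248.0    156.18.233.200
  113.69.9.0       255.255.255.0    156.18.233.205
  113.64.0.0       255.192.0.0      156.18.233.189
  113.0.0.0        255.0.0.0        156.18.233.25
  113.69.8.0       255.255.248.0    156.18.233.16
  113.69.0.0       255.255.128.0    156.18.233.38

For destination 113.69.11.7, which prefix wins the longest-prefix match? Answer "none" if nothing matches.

Entries matching 113.69.11.7:
  113.0.0.0/8 (113.0.0.0 - 113.255.255.255)
  113.64.0.0/10 (113.64.0.0 - 113.127.255.255)
  113.69.0.0/17 (113.69.0.0 - 113.69.127.255)
  113.69.8.0/21 (113.69.8.0 - 113.69.15.255)
Most specific is 113.69.8.0/21.

113.69.8.0/21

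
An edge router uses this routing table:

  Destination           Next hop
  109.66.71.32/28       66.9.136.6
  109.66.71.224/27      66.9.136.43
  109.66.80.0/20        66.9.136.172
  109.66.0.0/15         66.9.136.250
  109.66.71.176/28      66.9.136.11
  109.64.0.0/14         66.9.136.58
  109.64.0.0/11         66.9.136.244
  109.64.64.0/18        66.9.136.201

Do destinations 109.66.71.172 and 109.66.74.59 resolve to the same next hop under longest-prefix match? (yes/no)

yes

109.66.71.172: longest match 109.66.0.0/15 -> 66.9.136.250
109.66.74.59: longest match 109.66.0.0/15 -> 66.9.136.250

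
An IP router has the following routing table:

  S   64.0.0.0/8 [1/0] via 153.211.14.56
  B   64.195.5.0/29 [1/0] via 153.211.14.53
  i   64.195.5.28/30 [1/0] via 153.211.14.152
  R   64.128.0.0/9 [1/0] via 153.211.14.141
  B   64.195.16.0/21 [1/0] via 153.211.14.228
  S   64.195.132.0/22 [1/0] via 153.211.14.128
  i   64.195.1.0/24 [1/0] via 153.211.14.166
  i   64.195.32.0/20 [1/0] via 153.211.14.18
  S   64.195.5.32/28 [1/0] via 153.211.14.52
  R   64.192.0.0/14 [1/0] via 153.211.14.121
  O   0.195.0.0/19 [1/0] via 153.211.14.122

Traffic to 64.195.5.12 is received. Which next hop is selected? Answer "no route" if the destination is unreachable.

153.211.14.121

Routes whose prefix contains 64.195.5.12:
  64.0.0.0/8 (64.0.0.0 - 64.255.255.255) -> 153.211.14.56
  64.128.0.0/9 (64.128.0.0 - 64.255.255.255) -> 153.211.14.141
  64.192.0.0/14 (64.192.0.0 - 64.195.255.255) -> 153.211.14.121
More-specific entries that do NOT match:
  64.195.5.28/30 (64.195.5.28 - 64.195.5.31) does not contain 64.195.5.12
  64.195.5.0/29 (64.195.5.0 - 64.195.5.7) does not contain 64.195.5.12
  64.195.5.32/28 (64.195.5.32 - 64.195.5.47) does not contain 64.195.5.12
  64.195.1.0/24 (64.195.1.0 - 64.195.1.255) does not contain 64.195.5.12
  64.195.132.0/22 (64.195.132.0 - 64.195.135.255) does not contain 64.195.5.12
  64.195.16.0/21 (64.195.16.0 - 64.195.23.255) does not contain 64.195.5.12
  64.195.32.0/20 (64.195.32.0 - 64.195.47.255) does not contain 64.195.5.12
  0.195.0.0/19 (0.195.0.0 - 0.195.31.255) does not contain 64.195.5.12
Longest matching prefix is /14 -> next hop 153.211.14.121.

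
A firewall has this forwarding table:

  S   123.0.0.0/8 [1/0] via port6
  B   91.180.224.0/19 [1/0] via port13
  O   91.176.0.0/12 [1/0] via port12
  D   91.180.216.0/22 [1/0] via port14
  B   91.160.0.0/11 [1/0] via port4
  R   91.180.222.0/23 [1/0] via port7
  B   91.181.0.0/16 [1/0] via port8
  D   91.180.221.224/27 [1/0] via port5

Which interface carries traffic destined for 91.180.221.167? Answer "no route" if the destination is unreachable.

port12

Routes whose prefix contains 91.180.221.167:
  91.160.0.0/11 (91.160.0.0 - 91.191.255.255) -> port4
  91.176.0.0/12 (91.176.0.0 - 91.191.255.255) -> port12
More-specific entries that do NOT match:
  91.180.221.224/27 (91.180.221.224 - 91.180.221.255) does not contain 91.180.221.167
  91.180.222.0/23 (91.180.222.0 - 91.180.223.255) does not contain 91.180.221.167
  91.180.216.0/22 (91.180.216.0 - 91.180.219.255) does not contain 91.180.221.167
  91.180.224.0/19 (91.180.224.0 - 91.180.255.255) does not contain 91.180.221.167
  91.181.0.0/16 (91.181.0.0 - 91.181.255.255) does not contain 91.180.221.167
Longest matching prefix is /12 -> interface port12.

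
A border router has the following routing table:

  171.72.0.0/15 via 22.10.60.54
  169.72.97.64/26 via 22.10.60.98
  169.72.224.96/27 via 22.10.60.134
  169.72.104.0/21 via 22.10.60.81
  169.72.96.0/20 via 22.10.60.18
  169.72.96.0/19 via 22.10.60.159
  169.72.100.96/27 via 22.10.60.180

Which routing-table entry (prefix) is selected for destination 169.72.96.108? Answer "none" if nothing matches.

Entries matching 169.72.96.108:
  169.72.96.0/19 (169.72.96.0 - 169.72.127.255)
  169.72.96.0/20 (169.72.96.0 - 169.72.111.255)
Most specific is 169.72.96.0/20.

169.72.96.0/20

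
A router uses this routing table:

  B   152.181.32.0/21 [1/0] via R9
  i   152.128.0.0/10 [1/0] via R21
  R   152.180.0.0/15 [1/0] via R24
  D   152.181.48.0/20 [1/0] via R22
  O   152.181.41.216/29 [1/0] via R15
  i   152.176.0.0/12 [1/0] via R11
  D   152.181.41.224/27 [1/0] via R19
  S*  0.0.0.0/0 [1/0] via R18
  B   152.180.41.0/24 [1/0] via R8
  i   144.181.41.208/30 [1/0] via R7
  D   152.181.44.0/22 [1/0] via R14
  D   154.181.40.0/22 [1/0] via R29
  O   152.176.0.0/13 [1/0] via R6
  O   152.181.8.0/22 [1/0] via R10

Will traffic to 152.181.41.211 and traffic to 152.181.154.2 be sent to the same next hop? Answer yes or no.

152.181.41.211: longest match 152.180.0.0/15 -> R24
152.181.154.2: longest match 152.180.0.0/15 -> R24

yes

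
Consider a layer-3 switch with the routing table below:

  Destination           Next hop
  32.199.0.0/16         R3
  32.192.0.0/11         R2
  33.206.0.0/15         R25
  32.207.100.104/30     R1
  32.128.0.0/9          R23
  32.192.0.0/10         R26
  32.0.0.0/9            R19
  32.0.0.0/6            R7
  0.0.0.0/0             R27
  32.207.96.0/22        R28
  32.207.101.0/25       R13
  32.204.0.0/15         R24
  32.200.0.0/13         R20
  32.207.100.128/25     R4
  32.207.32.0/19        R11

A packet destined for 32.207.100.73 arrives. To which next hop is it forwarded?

Routes whose prefix contains 32.207.100.73:
  0.0.0.0/0 (default, matches everything) -> R27
  32.0.0.0/6 (32.0.0.0 - 35.255.255.255) -> R7
  32.128.0.0/9 (32.128.0.0 - 32.255.255.255) -> R23
  32.192.0.0/10 (32.192.0.0 - 32.255.255.255) -> R26
  32.192.0.0/11 (32.192.0.0 - 32.223.255.255) -> R2
  32.200.0.0/13 (32.200.0.0 - 32.207.255.255) -> R20
More-specific entries that do NOT match:
  32.207.100.104/30 (32.207.100.104 - 32.207.100.107) does not contain 32.207.100.73
  32.207.101.0/25 (32.207.101.0 - 32.207.101.127) does not contain 32.207.100.73
  32.207.100.128/25 (32.207.100.128 - 32.207.100.255) does not contain 32.207.100.73
  32.207.96.0/22 (32.207.96.0 - 32.207.99.255) does not contain 32.207.100.73
  32.207.32.0/19 (32.207.32.0 - 32.207.63.255) does not contain 32.207.100.73
  32.199.0.0/16 (32.199.0.0 - 32.199.255.255) does not contain 32.207.100.73
  33.206.0.0/15 (33.206.0.0 - 33.207.255.255) does not contain 32.207.100.73
  32.204.0.0/15 (32.204.0.0 - 32.205.255.255) does not contain 32.207.100.73
Longest matching prefix is /13 -> next hop R20.

R20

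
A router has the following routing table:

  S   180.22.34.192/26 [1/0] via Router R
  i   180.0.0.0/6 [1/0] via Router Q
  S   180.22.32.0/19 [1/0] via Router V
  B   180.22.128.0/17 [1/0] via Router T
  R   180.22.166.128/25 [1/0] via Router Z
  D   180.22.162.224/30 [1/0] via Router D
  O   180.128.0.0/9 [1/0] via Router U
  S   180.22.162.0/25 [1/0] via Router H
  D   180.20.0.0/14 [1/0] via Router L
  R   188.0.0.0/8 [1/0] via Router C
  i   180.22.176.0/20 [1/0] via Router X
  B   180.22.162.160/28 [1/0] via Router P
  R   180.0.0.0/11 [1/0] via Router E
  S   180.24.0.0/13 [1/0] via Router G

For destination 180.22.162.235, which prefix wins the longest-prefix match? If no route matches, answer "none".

Entries matching 180.22.162.235:
  180.0.0.0/6 (180.0.0.0 - 183.255.255.255)
  180.0.0.0/11 (180.0.0.0 - 180.31.255.255)
  180.20.0.0/14 (180.20.0.0 - 180.23.255.255)
  180.22.128.0/17 (180.22.128.0 - 180.22.255.255)
Most specific is 180.22.128.0/17.

180.22.128.0/17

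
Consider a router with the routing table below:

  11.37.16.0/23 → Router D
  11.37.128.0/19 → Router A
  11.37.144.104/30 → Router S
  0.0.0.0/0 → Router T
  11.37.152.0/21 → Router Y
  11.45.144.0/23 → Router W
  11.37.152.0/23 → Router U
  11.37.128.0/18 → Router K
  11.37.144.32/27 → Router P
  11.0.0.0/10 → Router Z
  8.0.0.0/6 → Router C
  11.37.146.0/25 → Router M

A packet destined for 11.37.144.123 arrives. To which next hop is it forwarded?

Routes whose prefix contains 11.37.144.123:
  0.0.0.0/0 (default, matches everything) -> Router T
  8.0.0.0/6 (8.0.0.0 - 11.255.255.255) -> Router C
  11.0.0.0/10 (11.0.0.0 - 11.63.255.255) -> Router Z
  11.37.128.0/18 (11.37.128.0 - 11.37.191.255) -> Router K
  11.37.128.0/19 (11.37.128.0 - 11.37.159.255) -> Router A
More-specific entries that do NOT match:
  11.37.144.104/30 (11.37.144.104 - 11.37.144.107) does not contain 11.37.144.123
  11.37.144.32/27 (11.37.144.32 - 11.37.144.63) does not contain 11.37.144.123
  11.37.146.0/25 (11.37.146.0 - 11.37.146.127) does not contain 11.37.144.123
  11.37.16.0/23 (11.37.16.0 - 11.37.17.255) does not contain 11.37.144.123
  11.45.144.0/23 (11.45.144.0 - 11.45.145.255) does not contain 11.37.144.123
  11.37.152.0/23 (11.37.152.0 - 11.37.153.255) does not contain 11.37.144.123
  11.37.152.0/21 (11.37.152.0 - 11.37.159.255) does not contain 11.37.144.123
Longest matching prefix is /19 -> next hop Router A.

Router A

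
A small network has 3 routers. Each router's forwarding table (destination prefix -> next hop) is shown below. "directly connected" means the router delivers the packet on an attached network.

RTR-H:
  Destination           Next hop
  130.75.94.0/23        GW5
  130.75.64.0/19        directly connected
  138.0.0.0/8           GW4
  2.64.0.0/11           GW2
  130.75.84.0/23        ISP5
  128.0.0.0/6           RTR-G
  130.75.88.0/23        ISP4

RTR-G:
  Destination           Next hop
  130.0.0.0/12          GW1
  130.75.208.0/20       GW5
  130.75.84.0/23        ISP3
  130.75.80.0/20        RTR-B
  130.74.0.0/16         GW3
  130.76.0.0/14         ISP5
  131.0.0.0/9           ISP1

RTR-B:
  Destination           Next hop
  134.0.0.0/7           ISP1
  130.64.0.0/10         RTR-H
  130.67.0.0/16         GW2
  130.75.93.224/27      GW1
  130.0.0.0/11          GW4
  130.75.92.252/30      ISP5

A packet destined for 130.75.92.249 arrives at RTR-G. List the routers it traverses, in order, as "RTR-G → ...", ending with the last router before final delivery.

At RTR-G: longest match for 130.75.92.249 is 130.75.80.0/20 -> RTR-B
At RTR-B: longest match for 130.75.92.249 is 130.64.0.0/10 -> RTR-H
At RTR-H: longest match for 130.75.92.249 is 130.75.64.0/19 -> directly connected

RTR-G → RTR-B → RTR-H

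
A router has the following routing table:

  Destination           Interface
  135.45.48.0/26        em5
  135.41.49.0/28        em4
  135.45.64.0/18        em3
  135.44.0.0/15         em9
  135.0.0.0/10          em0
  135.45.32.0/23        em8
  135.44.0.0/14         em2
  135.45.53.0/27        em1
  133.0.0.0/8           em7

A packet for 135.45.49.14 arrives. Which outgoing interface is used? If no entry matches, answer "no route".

Routes whose prefix contains 135.45.49.14:
  135.0.0.0/10 (135.0.0.0 - 135.63.255.255) -> em0
  135.44.0.0/14 (135.44.0.0 - 135.47.255.255) -> em2
  135.44.0.0/15 (135.44.0.0 - 135.45.255.255) -> em9
More-specific entries that do NOT match:
  135.41.49.0/28 (135.41.49.0 - 135.41.49.15) does not contain 135.45.49.14
  135.45.53.0/27 (135.45.53.0 - 135.45.53.31) does not contain 135.45.49.14
  135.45.48.0/26 (135.45.48.0 - 135.45.48.63) does not contain 135.45.49.14
  135.45.32.0/23 (135.45.32.0 - 135.45.33.255) does not contain 135.45.49.14
  135.45.64.0/18 (135.45.64.0 - 135.45.127.255) does not contain 135.45.49.14
Longest matching prefix is /15 -> interface em9.

em9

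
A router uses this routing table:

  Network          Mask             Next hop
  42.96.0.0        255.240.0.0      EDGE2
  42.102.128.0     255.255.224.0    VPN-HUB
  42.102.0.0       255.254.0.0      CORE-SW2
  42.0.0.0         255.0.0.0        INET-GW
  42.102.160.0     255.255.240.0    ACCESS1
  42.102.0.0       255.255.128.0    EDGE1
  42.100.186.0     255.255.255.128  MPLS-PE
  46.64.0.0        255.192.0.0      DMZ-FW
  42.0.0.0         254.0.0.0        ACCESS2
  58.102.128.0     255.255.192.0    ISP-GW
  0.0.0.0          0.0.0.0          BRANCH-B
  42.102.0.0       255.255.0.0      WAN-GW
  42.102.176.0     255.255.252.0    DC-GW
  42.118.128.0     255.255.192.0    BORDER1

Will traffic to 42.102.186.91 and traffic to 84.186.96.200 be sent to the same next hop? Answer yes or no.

no

42.102.186.91: longest match 42.102.0.0/16 -> WAN-GW
84.186.96.200: longest match 0.0.0.0/0 -> BRANCH-B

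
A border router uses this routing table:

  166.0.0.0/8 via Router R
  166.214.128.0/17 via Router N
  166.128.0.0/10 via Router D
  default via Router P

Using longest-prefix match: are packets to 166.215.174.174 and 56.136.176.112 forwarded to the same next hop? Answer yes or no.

no

166.215.174.174: longest match 166.0.0.0/8 -> Router R
56.136.176.112: longest match 0.0.0.0/0 -> Router P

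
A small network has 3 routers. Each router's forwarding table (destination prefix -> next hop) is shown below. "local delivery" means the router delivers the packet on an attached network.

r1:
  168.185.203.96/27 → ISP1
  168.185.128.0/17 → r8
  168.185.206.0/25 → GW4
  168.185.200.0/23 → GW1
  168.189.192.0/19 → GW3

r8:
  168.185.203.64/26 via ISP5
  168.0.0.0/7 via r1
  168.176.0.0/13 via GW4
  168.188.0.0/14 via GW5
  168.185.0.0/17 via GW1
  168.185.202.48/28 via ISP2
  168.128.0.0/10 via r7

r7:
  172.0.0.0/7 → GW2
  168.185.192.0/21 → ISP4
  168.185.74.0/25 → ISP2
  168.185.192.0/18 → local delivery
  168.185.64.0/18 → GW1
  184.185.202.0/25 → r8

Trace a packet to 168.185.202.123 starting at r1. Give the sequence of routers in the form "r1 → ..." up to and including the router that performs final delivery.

r1 → r8 → r7

At r1: longest match for 168.185.202.123 is 168.185.128.0/17 -> r8
At r8: longest match for 168.185.202.123 is 168.128.0.0/10 -> r7
At r7: longest match for 168.185.202.123 is 168.185.192.0/18 -> local delivery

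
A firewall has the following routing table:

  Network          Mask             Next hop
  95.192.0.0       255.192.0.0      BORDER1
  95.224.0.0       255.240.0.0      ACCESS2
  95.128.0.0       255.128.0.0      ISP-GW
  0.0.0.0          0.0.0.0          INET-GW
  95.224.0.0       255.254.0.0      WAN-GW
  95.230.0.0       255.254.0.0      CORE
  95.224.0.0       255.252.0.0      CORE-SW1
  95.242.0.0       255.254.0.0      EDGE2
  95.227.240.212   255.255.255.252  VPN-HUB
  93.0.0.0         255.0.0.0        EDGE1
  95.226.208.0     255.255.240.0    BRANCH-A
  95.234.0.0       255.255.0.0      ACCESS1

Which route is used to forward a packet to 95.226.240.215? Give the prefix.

Entries matching 95.226.240.215:
  0.0.0.0/0 (default, matches everything)
  95.128.0.0/9 (95.128.0.0 - 95.255.255.255)
  95.192.0.0/10 (95.192.0.0 - 95.255.255.255)
  95.224.0.0/12 (95.224.0.0 - 95.239.255.255)
  95.224.0.0/14 (95.224.0.0 - 95.227.255.255)
Most specific is 95.224.0.0/14.

95.224.0.0/14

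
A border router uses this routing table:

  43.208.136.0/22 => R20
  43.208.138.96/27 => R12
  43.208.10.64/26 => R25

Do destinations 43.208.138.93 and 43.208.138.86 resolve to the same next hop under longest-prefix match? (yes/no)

43.208.138.93: longest match 43.208.136.0/22 -> R20
43.208.138.86: longest match 43.208.136.0/22 -> R20

yes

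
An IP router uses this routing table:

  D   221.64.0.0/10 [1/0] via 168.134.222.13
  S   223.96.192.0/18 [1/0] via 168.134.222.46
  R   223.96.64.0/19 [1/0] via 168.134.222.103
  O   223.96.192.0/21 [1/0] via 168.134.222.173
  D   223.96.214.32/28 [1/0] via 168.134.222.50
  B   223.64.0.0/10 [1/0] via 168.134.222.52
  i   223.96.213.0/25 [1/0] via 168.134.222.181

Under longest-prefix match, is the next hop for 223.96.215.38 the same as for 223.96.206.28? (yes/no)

223.96.215.38: longest match 223.96.192.0/18 -> 168.134.222.46
223.96.206.28: longest match 223.96.192.0/18 -> 168.134.222.46

yes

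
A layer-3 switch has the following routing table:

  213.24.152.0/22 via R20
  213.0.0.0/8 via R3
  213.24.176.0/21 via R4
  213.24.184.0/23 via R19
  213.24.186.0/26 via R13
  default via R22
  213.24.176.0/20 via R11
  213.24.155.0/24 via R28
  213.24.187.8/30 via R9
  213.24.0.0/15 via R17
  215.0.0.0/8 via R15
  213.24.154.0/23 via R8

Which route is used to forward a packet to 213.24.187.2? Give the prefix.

Entries matching 213.24.187.2:
  0.0.0.0/0 (default, matches everything)
  213.0.0.0/8 (213.0.0.0 - 213.255.255.255)
  213.24.0.0/15 (213.24.0.0 - 213.25.255.255)
  213.24.176.0/20 (213.24.176.0 - 213.24.191.255)
Most specific is 213.24.176.0/20.

213.24.176.0/20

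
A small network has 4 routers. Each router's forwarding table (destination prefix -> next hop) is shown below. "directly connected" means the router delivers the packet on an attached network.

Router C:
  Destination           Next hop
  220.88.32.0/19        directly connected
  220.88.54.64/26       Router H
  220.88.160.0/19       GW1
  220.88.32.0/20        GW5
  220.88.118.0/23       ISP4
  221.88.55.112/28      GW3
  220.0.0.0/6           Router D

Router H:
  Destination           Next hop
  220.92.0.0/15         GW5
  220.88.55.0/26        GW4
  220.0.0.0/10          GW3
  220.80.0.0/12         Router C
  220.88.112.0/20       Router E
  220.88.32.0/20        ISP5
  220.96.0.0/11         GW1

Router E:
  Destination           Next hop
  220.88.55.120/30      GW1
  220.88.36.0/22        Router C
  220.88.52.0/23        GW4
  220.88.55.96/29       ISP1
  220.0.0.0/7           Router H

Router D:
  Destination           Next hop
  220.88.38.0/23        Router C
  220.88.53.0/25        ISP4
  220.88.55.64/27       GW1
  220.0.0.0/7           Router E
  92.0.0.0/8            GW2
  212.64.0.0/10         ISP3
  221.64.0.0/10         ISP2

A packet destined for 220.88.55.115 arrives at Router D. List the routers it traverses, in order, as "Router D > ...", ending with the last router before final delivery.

At Router D: longest match for 220.88.55.115 is 220.0.0.0/7 -> Router E
At Router E: longest match for 220.88.55.115 is 220.0.0.0/7 -> Router H
At Router H: longest match for 220.88.55.115 is 220.80.0.0/12 -> Router C
At Router C: longest match for 220.88.55.115 is 220.88.32.0/19 -> directly connected

Router D > Router E > Router H > Router C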